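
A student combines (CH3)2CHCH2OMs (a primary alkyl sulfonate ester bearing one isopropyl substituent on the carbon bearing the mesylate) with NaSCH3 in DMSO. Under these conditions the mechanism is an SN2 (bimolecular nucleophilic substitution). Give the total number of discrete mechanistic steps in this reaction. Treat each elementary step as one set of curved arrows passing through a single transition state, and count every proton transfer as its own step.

1

Step 1: Backside attack by CH3S⁻ on the carbon bearing the mesylate: the new C–S bond forms as the C–O bond breaks, with Walden inversion at carbon.
Total: 1 elementary step.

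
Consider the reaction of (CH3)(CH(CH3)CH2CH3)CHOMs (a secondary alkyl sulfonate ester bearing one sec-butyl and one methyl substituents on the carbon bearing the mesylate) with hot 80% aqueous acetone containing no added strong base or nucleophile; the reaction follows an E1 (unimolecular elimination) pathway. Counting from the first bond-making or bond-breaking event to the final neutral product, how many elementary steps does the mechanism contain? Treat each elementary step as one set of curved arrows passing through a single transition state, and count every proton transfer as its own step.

Step 1: The C–O bond breaks with both electrons going to the mesylate; MsO⁻ leaves and a secondary carbocation remains.
Step 2: A 1,2-hydride shift from the adjacent sec-butyl carbon moves the positive charge from the secondary centre to an adjacent carbon, generating a more stable tertiary carbocation.
Step 3: A weak base (a water molecule from the solvent) removes a proton from a carbon adjacent to the cationic centre; the electrons of that C–H bond become the new π(C=C) bond, giving the alkene.
Total: 3 elementary steps.

3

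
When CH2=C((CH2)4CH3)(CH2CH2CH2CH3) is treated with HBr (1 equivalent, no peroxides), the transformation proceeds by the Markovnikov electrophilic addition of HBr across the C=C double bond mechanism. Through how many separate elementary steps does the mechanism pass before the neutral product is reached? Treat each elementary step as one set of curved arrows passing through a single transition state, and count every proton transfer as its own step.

2

Step 1: The π electrons of the C=C bond attack a proton of HBr; Markovnikov addition places the new C–H on the less-substituted alkene carbon, so the positive charge ends up on the more-substituted carbon — a tertiary carbocation. The H–Br bond breaks heterolytically, releasing Br⁻.
(No 1,2-shift: no single shift to an adjacent carbon would give a more stable cation.)
Step 2: The Br⁻ anion donates a lone pair to the carbocation, forming the new C–Br σ-bond and giving the neutral alkyl halide.
Total: 2 elementary steps.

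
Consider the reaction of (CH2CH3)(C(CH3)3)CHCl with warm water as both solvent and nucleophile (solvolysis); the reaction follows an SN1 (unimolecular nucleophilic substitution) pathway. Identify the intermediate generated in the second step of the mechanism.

tertiary carbocation

Step 1: Unassisted departure of Cl⁻ (taking the C–Cl bonding pair) generates a secondary carbocation.
Step 2: Carbocation rearrangement: a 1,2-methyl shift from the adjacent tert-butyl carbon converts the initially-formed secondary cation into the more stable tertiary cation.
After step 2 the species present is a tertiary carbocation.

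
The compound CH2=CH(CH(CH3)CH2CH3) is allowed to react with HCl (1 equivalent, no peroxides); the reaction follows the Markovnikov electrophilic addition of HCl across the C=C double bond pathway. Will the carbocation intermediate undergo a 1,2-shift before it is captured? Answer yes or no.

The first-formed carbocation is secondary.
The adjacent sec-butyl carbon already bears 2 other carbon substituents and has a hydrogen to migrate; after a 1,2-hydride shift from that carbon the positive charge sits on a tertiary centre.
Tertiary is more stable than secondary, so the shift occurs.

yes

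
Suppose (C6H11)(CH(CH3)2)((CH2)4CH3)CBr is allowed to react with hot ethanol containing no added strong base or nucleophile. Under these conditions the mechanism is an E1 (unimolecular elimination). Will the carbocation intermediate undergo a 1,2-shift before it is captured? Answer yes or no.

The first-formed carbocation is tertiary.
No single 1,2-shift to an adjacent carbon would produce a more-substituted cation than the one already present, so no rearrangement occurs.

no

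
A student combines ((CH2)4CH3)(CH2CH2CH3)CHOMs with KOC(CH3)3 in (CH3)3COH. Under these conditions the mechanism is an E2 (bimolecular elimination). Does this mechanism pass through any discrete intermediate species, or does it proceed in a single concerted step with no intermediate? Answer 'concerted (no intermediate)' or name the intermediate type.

The strong base (CH3)3CO⁻ removes a β-hydrogen; in the same concerted event the electrons of the breaking C–H bond form the new π(C=C) bond and the C–O σ-bond breaks, expelling MsO⁻. Anti-periplanar geometry; one transition state.
All bond changes occur in one transition state; no discrete intermediate is formed.

concerted (no intermediate)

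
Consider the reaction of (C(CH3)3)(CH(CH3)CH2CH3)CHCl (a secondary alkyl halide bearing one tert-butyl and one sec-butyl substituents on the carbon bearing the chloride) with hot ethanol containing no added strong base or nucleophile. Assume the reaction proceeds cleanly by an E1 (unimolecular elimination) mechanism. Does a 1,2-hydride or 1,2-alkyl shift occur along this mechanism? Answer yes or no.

yes

The first-formed carbocation is secondary.
The adjacent sec-butyl carbon already bears 2 other carbon substituents and has a hydrogen to migrate; after a 1,2-hydride shift from that carbon the positive charge sits on a tertiary centre.
Tertiary is more stable than secondary, so the shift occurs.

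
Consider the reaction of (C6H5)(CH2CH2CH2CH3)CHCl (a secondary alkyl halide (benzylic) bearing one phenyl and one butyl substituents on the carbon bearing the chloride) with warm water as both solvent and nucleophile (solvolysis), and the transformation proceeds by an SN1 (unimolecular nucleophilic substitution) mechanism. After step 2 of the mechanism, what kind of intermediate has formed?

Step 1: Unassisted departure of Cl⁻ (taking the C–Cl bonding pair) generates a secondary carbocation.
Step 2: Nucleophilic capture: the oxygen of H2O bonds to the cationic carbon, producing an oxonium-ion intermediate.
After step 2 the species present is an oxonium ion.

oxonium ion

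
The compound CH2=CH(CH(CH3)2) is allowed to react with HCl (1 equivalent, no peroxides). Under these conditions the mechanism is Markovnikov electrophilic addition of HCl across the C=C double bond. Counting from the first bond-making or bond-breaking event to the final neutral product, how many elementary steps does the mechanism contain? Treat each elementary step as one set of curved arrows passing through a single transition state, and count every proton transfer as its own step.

Step 1: Protonation of the alkene by HCl: the π bond acts as the nucleophile and picks up H⁺, giving the more stable (Markovnikov) secondary carbocation. The H–Cl bond breaks heterolytically, releasing Cl⁻.
Step 2: Carbocation rearrangement: a 1,2-hydride shift from the adjacent isopropyl carbon converts the initially-formed secondary cation into the more stable tertiary cation.
Step 3: Nucleophilic attack by Cl⁻ on the carbocation completes the addition, giving R–Cl.
Total: 3 elementary steps.

3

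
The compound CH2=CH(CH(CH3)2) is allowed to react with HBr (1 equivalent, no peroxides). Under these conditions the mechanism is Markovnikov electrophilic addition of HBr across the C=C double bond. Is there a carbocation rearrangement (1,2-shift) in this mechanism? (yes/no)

yes

The first-formed carbocation is secondary.
The adjacent isopropyl carbon already bears 2 other carbon substituents and has a hydrogen to migrate; after a 1,2-hydride shift from that carbon the positive charge sits on a tertiary centre.
Tertiary is more stable than secondary, so the shift occurs.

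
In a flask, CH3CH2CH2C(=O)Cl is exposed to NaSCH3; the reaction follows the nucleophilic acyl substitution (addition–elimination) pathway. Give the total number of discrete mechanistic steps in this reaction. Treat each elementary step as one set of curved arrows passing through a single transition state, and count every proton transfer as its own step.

2

Step 1: CH3S⁻ adds to the carbonyl carbon; the C=O π electrons shift onto oxygen and a tetrahedral alkoxide intermediate forms.
Step 2: An oxygen lone pair re-forms the C=O π bond as the C–Cl σ-bond breaks; Cl⁻ is expelled.
Total: 2 elementary steps.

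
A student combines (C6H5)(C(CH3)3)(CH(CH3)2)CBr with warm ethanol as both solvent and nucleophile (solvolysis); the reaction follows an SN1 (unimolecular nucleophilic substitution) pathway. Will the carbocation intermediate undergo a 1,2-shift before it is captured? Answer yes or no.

The first-formed carbocation is tertiary.
No single 1,2-shift to an adjacent carbon would produce a more-substituted cation than the one already present, so no rearrangement occurs.

no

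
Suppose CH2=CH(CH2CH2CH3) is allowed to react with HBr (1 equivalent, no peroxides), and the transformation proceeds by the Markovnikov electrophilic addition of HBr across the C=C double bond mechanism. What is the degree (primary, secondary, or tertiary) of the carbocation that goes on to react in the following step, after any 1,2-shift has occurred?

Step 1: Electrophilic addition begins with the π(C=C) electrons forming a bond to the proton of HBr. Following Markovnikov's rule, the resulting cation is secondary. The H–Br bond breaks heterolytically, releasing Br⁻.
No single 1,2-shift to an adjacent carbon would give a more-substituted cation, so no rearrangement occurs.

secondary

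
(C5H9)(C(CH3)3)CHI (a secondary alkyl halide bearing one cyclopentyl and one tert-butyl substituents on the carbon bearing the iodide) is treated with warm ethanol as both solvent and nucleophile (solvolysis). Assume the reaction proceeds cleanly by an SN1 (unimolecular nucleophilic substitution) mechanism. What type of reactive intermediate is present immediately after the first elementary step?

Step 1: Rate-determining heterolysis of the C–I bond gives I⁻ and a secondary carbocation.
After step 1 the species present is a secondary carbocation.

secondary carbocation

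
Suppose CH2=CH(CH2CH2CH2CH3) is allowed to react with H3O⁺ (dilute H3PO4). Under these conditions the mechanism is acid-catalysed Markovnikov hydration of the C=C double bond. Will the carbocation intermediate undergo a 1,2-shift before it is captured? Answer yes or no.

no

The first-formed carbocation is secondary.
No single 1,2-shift to an adjacent carbon would produce a more-substituted cation than the one already present, so no rearrangement occurs.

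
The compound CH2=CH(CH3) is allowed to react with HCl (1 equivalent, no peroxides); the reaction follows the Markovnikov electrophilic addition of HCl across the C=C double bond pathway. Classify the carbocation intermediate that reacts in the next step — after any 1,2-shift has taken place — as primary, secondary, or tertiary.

Step 1: The π electrons of the C=C bond attack a proton of HCl; Markovnikov addition places the new C–H on the less-substituted alkene carbon, so the positive charge ends up on the more-substituted carbon — a secondary carbocation. The H–Cl bond breaks heterolytically, releasing Cl⁻.
No single 1,2-shift to an adjacent carbon would give a more-substituted cation, so no rearrangement occurs.

secondary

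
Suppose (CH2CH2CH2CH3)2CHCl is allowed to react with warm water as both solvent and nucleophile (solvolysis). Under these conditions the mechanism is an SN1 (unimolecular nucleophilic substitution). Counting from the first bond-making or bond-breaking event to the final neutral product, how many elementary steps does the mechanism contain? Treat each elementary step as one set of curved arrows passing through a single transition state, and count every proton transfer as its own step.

3

Step 1: Ionisation: the C–Cl σ-bond cleaves heterolytically; both bonding electrons depart with Cl⁻, leaving a secondary carbocation at the α-carbon.
(No 1,2-shift: no single shift to an adjacent carbon would give a more stable cation.)
Step 2: H2O donates an oxygen lone pair into the empty p orbital of the cation, giving a protonated alcohol (an oxonium ion).
Step 3: A second solvent molecule removes the proton on oxygen, giving the neutral alcohol product.
Total: 3 elementary steps.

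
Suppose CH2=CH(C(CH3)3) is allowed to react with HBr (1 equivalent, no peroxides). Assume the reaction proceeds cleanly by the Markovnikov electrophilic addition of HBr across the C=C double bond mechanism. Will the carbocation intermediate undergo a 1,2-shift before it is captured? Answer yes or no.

The first-formed carbocation is secondary.
The adjacent tert-butyl carbon has no hydrogen but bears methyl groups; migration of one methyl with its bonding pair (a 1,2-methyl shift) places the charge on a tertiary centre.
Tertiary is more stable than secondary, so the shift occurs.

yes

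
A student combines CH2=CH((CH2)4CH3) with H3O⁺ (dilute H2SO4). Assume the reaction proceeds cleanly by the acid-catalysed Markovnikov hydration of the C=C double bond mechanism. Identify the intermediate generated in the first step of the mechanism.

Step 1: Electrophilic addition begins with the π(C=C) electrons forming a bond to the proton of H3O⁺. Following Markovnikov's rule, the resulting cation is secondary. H2O is released.
After step 1 the species present is a secondary carbocation.

secondary carbocation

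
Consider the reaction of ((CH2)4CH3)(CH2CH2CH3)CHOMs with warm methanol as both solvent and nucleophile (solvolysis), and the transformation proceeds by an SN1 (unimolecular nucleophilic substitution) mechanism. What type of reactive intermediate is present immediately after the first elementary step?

Step 1: The C–O bond breaks with both electrons going to the mesylate; MsO⁻ leaves and a secondary carbocation remains.
After step 1 the species present is a secondary carbocation.

secondary carbocation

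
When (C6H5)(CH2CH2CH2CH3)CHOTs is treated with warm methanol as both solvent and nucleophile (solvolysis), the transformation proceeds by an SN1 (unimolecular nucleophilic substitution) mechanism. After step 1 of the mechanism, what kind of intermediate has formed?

Step 1: Rate-determining heterolysis of the C–O bond gives TsO⁻ and a secondary carbocation.
After step 1 the species present is a secondary carbocation.

secondary carbocation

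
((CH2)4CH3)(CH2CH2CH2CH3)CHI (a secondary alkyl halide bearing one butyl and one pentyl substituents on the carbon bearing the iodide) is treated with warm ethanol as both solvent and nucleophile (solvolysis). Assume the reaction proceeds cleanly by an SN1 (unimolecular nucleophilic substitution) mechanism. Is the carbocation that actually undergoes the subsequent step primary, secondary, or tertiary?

secondary

Step 1: Rate-determining heterolysis of the C–I bond gives I⁻ and a secondary carbocation.
No single 1,2-shift to an adjacent carbon would give a more-substituted cation, so no rearrangement occurs.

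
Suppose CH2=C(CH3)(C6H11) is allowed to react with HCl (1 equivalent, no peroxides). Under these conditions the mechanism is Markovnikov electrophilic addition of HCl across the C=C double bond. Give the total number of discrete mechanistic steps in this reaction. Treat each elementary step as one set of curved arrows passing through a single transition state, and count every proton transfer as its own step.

2

Step 1: Protonation of the alkene by HCl: the π bond acts as the nucleophile and picks up H⁺, giving the more stable (Markovnikov) tertiary carbocation. The H–Cl bond breaks heterolytically, releasing Cl⁻.
(No 1,2-shift: no single shift to an adjacent carbon would give a more stable cation.)
Step 2: Cl⁻ captures the cation: a lone pair on Cl⁻ fills the empty p orbital, producing the alkyl halide product.
Total: 2 elementary steps.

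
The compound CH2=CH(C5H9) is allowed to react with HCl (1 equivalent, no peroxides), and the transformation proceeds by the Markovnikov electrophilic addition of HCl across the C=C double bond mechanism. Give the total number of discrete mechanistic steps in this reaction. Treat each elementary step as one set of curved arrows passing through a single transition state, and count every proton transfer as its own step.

Step 1: The π electrons of the C=C bond attack a proton of HCl; Markovnikov addition places the new C–H on the less-substituted alkene carbon, so the positive charge ends up on the more-substituted carbon — a secondary carbocation. The H–Cl bond breaks heterolytically, releasing Cl⁻.
Step 2: A hydride (H with its bonding pair) migrates from the adjacent cyclopentyl carbon to the cationic centre — a 1,2-hydride shift — upgrading the secondary cation to a tertiary one.
Step 3: The Cl⁻ anion donates a lone pair to the carbocation, forming the new C–Cl σ-bond and giving the neutral alkyl halide.
Total: 3 elementary steps.

3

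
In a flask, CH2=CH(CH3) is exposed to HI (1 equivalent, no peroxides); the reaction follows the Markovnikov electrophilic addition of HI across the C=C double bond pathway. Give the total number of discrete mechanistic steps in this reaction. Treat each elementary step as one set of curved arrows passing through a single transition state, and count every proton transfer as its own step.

2

Step 1: Electrophilic addition begins with the π(C=C) electrons forming a bond to the proton of HI. Following Markovnikov's rule, the resulting cation is secondary. The H–I bond breaks heterolytically, releasing I⁻.
(No 1,2-shift: no single shift to an adjacent carbon would give a more stable cation.)
Step 2: The I⁻ anion donates a lone pair to the carbocation, forming the new C–I σ-bond and giving the neutral alkyl halide.
Total: 2 elementary steps.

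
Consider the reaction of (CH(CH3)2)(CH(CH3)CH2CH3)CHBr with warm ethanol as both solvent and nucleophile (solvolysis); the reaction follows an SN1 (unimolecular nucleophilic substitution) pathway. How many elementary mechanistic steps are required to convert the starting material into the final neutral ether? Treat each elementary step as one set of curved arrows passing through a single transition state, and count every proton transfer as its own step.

4

Step 1: The C–Br bond breaks with both electrons going to the bromide; Br⁻ leaves and a secondary carbocation remains.
Step 2: A 1,2-hydride shift from the adjacent sec-butyl carbon moves the positive charge from the secondary centre to an adjacent carbon, generating a more stable tertiary carbocation.
Step 3: A lone pair on the oxygen of CH3CH2OH attacks the carbocation, forming a new C–O σ-bond and an oxonium ion.
Step 4: Proton transfer from the O–H of the oxonium ion to a solvent molecule delivers the neutral ether.
Total: 4 elementary steps.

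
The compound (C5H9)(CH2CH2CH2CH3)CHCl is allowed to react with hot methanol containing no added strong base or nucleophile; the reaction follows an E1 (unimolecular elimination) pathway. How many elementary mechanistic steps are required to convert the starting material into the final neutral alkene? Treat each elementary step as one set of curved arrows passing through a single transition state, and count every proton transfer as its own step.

3

Step 1: Unassisted departure of Cl⁻ (taking the C–Cl bonding pair) generates a secondary carbocation.
Step 2: A 1,2-hydride shift from the adjacent cyclopentyl carbon moves the positive charge from the secondary centre to an adjacent carbon, generating a more stable tertiary carbocation.
Step 3: A weak base (a methanol molecule from the solvent) removes a proton from a carbon adjacent to the cationic centre; the electrons of that C–H bond become the new π(C=C) bond, giving the alkene.
Total: 3 elementary steps.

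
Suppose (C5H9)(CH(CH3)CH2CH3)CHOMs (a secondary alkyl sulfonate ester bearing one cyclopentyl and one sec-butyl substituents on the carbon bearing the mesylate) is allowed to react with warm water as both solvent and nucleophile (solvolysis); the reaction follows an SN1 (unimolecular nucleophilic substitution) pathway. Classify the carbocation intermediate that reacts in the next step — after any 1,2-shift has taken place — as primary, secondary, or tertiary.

Step 1: The C–O bond breaks with both electrons going to the mesylate; MsO⁻ leaves and a secondary carbocation remains.
Step 2: A hydride (H with its bonding pair) migrates from the adjacent cyclopentyl carbon to the cationic centre — a 1,2-hydride shift — upgrading the secondary cation to a tertiary one.
The cation rearranges from secondary to tertiary via a 1,2-hydride shift from the adjacent cyclopentyl carbon; the tertiary cation is what reacts next.

tertiary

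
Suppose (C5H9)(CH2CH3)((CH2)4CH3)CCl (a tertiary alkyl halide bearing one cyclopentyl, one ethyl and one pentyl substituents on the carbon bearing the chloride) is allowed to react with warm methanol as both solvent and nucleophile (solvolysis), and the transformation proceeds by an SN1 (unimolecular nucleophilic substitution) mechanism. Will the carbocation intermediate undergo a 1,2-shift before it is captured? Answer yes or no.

no

The first-formed carbocation is tertiary.
No single 1,2-shift to an adjacent carbon would produce a more-substituted cation than the one already present, so no rearrangement occurs.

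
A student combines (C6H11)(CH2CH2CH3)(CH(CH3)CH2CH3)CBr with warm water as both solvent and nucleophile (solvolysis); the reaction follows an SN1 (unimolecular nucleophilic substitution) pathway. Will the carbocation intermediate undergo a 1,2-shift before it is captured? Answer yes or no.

no

The first-formed carbocation is tertiary.
No single 1,2-shift to an adjacent carbon would produce a more-substituted cation than the one already present, so no rearrangement occurs.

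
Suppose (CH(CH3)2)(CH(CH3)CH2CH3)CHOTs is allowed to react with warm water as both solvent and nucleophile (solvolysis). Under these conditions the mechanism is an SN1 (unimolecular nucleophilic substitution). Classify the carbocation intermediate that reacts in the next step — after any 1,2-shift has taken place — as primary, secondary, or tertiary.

tertiary

Step 1: Rate-determining heterolysis of the C–O bond gives TsO⁻ and a secondary carbocation.
Step 2: A 1,2-hydride shift from the adjacent isopropyl carbon moves the positive charge from the secondary centre to an adjacent carbon, generating a more stable tertiary carbocation.
The cation rearranges from secondary to tertiary via a 1,2-hydride shift from the adjacent isopropyl carbon; the tertiary cation is what reacts next.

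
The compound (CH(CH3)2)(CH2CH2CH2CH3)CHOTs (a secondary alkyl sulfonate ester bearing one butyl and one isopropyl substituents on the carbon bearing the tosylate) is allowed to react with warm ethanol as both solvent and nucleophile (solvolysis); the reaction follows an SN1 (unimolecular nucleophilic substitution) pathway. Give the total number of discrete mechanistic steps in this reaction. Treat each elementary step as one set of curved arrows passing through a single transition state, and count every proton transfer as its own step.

4

Step 1: Ionisation: the C–O σ-bond cleaves heterolytically; both bonding electrons depart with TsO⁻, leaving a secondary carbocation at the α-carbon.
Step 2: A hydride (H with its bonding pair) migrates from the adjacent isopropyl carbon to the cationic centre — a 1,2-hydride shift — upgrading the secondary cation to a tertiary one.
Step 3: A lone pair on the oxygen of CH3CH2OH attacks the carbocation, forming a new C–O σ-bond and an oxonium ion.
Step 4: Proton transfer from the O–H of the oxonium ion to a solvent molecule delivers the neutral ether.
Total: 4 elementary steps.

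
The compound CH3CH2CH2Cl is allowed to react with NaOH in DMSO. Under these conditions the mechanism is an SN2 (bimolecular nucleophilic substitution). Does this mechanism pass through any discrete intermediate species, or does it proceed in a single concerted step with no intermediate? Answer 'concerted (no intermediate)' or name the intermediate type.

concerted (no intermediate)

OH⁻ attacks the back face of the α-carbon while Cl⁻ departs with the C–Cl bonding pair — a single concerted displacement through a pentacoordinate transition state.
All bond changes occur in one transition state; no discrete intermediate is formed.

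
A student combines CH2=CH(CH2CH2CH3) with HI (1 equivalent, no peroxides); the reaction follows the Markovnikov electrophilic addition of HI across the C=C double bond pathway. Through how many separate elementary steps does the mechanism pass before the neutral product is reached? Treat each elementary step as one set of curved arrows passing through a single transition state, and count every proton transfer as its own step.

Step 1: Protonation of the alkene by HI: the π bond acts as the nucleophile and picks up H⁺, giving the more stable (Markovnikov) secondary carbocation. The H–I bond breaks heterolytically, releasing I⁻.
(No 1,2-shift: no single shift to an adjacent carbon would give a more stable cation.)
Step 2: The I⁻ anion donates a lone pair to the carbocation, forming the new C–I σ-bond and giving the neutral alkyl halide.
Total: 2 elementary steps.

2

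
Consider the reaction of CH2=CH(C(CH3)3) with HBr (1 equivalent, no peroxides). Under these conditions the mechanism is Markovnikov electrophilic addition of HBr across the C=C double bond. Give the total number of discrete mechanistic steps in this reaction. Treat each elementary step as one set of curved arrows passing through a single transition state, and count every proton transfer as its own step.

Step 1: Protonation of the alkene by HBr: the π bond acts as the nucleophile and picks up H⁺, giving the more stable (Markovnikov) secondary carbocation. The H–Br bond breaks heterolytically, releasing Br⁻.
Step 2: A methyl group with its bonding pair migrates from the adjacent tert-butyl carbon to the cationic centre — a 1,2-methyl shift — upgrading the secondary cation to a tertiary one.
Step 3: Nucleophilic attack by Br⁻ on the carbocation completes the addition, giving R–Br.
Total: 3 elementary steps.

3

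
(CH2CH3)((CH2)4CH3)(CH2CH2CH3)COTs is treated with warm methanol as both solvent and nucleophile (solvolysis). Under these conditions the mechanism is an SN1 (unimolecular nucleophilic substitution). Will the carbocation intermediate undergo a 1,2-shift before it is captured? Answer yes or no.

The first-formed carbocation is tertiary.
No single 1,2-shift to an adjacent carbon would produce a more-substituted cation than the one already present, so no rearrangement occurs.

no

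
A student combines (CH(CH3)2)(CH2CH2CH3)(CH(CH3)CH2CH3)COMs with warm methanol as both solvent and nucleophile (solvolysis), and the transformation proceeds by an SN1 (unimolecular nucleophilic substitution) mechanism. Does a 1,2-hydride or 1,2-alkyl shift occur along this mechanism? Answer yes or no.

no

The first-formed carbocation is tertiary.
No single 1,2-shift to an adjacent carbon would produce a more-substituted cation than the one already present, so no rearrangement occurs.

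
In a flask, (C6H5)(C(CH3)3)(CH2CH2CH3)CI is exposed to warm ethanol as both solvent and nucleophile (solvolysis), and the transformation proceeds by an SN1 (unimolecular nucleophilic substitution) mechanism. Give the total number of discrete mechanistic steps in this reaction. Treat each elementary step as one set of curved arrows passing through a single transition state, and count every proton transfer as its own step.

Step 1: The C–I bond breaks with both electrons going to the iodide; I⁻ leaves and a tertiary carbocation remains.
(No 1,2-shift: no single shift to an adjacent carbon would give a more stable cation.)
Step 2: Nucleophilic capture: the oxygen of CH3CH2OH bonds to the cationic carbon, producing an oxonium-ion intermediate.
Step 3: Deprotonation of the oxonium oxygen by solvent ethanol yields the neutral ether.
Total: 3 elementary steps.

3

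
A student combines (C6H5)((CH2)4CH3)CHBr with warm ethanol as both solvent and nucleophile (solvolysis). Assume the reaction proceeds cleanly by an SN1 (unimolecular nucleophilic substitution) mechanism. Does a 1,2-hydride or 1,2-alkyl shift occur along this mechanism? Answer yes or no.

The first-formed carbocation is secondary.
No single 1,2-shift to an adjacent carbon would produce a more-substituted cation than the one already present, so no rearrangement occurs.

no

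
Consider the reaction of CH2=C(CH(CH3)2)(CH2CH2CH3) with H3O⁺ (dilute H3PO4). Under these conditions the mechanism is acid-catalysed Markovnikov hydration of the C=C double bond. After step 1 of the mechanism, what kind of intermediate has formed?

Step 1: The π electrons of the C=C bond attack a proton of H3O⁺; Markovnikov addition places the new C–H on the less-substituted alkene carbon, so the positive charge ends up on the more-substituted carbon — a tertiary carbocation. H2O is released.
After step 1 the species present is a tertiary carbocation.

tertiary carbocation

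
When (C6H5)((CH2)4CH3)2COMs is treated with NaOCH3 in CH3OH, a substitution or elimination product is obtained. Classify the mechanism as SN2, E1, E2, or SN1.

Conditions: a strong base with a tertiary substrate bearing a β-hydrogen.
These conditions are the textbook signature of the E2 pathway.
A strong (often hindered) base removes a β-H in concert with loss of the leaving group — bimolecular elimination.

E2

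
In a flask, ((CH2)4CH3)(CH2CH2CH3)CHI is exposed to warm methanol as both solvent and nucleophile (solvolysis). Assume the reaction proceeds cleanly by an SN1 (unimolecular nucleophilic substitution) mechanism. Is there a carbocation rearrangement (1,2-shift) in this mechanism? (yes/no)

no

The first-formed carbocation is secondary.
No single 1,2-shift to an adjacent carbon would produce a more-substituted cation than the one already present, so no rearrangement occurs.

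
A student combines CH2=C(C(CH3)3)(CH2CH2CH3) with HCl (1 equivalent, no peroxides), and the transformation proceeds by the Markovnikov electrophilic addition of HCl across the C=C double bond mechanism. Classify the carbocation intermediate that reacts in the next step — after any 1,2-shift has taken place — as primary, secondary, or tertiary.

Step 1: Electrophilic addition begins with the π(C=C) electrons forming a bond to the proton of HCl. Following Markovnikov's rule, the resulting cation is tertiary. The H–Cl bond breaks heterolytically, releasing Cl⁻.
No single 1,2-shift to an adjacent carbon would give a more-substituted cation, so no rearrangement occurs.

tertiary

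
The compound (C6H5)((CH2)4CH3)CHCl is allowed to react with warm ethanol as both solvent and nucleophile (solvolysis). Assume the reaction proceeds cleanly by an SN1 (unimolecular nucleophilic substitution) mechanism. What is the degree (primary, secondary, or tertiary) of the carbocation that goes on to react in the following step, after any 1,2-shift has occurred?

secondary

Step 1: Rate-determining heterolysis of the C–Cl bond gives Cl⁻ and a secondary carbocation.
No single 1,2-shift to an adjacent carbon would give a more-substituted cation, so no rearrangement occurs.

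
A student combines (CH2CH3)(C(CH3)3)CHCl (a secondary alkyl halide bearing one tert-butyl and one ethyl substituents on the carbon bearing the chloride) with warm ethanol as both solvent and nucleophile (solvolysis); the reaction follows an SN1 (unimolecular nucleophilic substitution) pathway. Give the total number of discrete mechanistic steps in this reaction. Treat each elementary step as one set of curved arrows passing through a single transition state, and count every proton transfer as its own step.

Step 1: The C–Cl bond breaks with both electrons going to the chloride; Cl⁻ leaves and a secondary carbocation remains.
Step 2: A 1,2-methyl shift from the adjacent tert-butyl carbon moves the positive charge from the secondary centre to an adjacent carbon, generating a more stable tertiary carbocation.
Step 3: CH3CH2OH donates an oxygen lone pair into the empty p orbital of the cation, giving a protonated ether (an oxonium ion).
Step 4: A second solvent molecule removes the proton on oxygen, giving the neutral ether product.
Total: 4 elementary steps.

4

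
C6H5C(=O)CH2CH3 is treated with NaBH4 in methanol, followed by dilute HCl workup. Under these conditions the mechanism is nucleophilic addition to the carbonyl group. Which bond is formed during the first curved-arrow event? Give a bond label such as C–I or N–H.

C–H

Step 1: H⁻ (delivered from BH4⁻) attacks the sp² carbonyl carbon; the C=O π bond breaks and the electrons end up as a lone pair on the alkoxide oxygen of the tetrahedral intermediate.
The bond formed in this step is the C–H bond.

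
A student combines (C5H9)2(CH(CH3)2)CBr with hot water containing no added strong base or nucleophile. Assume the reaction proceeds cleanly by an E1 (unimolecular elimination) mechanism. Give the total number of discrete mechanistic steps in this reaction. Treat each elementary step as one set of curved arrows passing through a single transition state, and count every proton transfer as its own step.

2

Step 1: Rate-determining heterolysis of the C–Br bond gives Br⁻ and a tertiary carbocation.
(No 1,2-shift: no single shift to an adjacent carbon would give a more stable cation.)
Step 2: A weak base (a water molecule from the solvent) removes a proton from a carbon adjacent to the cationic centre; the electrons of that C–H bond become the new π(C=C) bond, giving the alkene.
Total: 2 elementary steps.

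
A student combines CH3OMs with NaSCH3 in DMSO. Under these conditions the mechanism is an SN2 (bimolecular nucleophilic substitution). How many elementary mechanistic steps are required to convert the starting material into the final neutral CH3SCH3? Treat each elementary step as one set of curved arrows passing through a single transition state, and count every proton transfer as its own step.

1

Step 1: CH3S⁻ attacks the back face of the α-carbon while MsO⁻ departs with the C–O bonding pair — a single concerted displacement through a pentacoordinate transition state.
Total: 1 elementary step.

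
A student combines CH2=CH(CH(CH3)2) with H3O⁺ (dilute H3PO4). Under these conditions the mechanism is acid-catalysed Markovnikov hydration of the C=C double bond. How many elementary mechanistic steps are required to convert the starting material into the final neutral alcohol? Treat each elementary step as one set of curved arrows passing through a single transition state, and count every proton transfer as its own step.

4

Step 1: Protonation of the alkene by H3O⁺: the π bond acts as the nucleophile and picks up H⁺, giving the more stable (Markovnikov) secondary carbocation. H2O is released.
Step 2: A hydride (H with its bonding pair) migrates from the adjacent isopropyl carbon to the cationic centre — a 1,2-hydride shift — upgrading the secondary cation to a tertiary one.
Step 3: Water acts as the nucleophile: an oxygen lone pair bonds to the cationic carbon, giving an oxonium-ion intermediate.
Step 4: Deprotonation of the oxonium ion by a water molecule delivers the neutral alcohol and regenerates the acid catalyst.
Total: 4 elementary steps.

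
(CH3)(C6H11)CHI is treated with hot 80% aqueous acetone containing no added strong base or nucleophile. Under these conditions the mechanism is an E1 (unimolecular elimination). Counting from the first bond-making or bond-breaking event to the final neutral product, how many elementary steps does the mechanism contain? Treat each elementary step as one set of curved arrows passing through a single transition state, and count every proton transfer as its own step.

Step 1: The C–I bond breaks with both electrons going to the iodide; I⁻ leaves and a secondary carbocation remains.
Step 2: A hydride (H with its bonding pair) migrates from the adjacent cyclohexyl carbon to the cationic centre — a 1,2-hydride shift — upgrading the secondary cation to a tertiary one.
Step 3: A water molecule (solvent) deprotonates a β-carbon; as the C–H bond breaks, those electrons form the new alkene π bond.
Total: 3 elementary steps.

3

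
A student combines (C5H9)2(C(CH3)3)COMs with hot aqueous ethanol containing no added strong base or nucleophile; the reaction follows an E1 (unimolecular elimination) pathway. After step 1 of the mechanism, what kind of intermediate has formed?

tertiary carbocation

Step 1: The C–O bond breaks with both electrons going to the mesylate; MsO⁻ leaves and a tertiary carbocation remains.
After step 1 the species present is a tertiary carbocation.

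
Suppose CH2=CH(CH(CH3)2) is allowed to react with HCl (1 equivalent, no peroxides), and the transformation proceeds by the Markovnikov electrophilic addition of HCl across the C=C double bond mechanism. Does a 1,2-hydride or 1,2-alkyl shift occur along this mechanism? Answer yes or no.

yes

The first-formed carbocation is secondary.
The adjacent isopropyl carbon already bears 2 other carbon substituents and has a hydrogen to migrate; after a 1,2-hydride shift from that carbon the positive charge sits on a tertiary centre.
Tertiary is more stable than secondary, so the shift occurs.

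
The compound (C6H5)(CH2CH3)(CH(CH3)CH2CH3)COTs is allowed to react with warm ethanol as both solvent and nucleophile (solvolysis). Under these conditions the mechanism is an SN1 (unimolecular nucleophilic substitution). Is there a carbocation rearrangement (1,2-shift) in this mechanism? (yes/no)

no

The first-formed carbocation is tertiary.
No single 1,2-shift to an adjacent carbon would produce a more-substituted cation than the one already present, so no rearrangement occurs.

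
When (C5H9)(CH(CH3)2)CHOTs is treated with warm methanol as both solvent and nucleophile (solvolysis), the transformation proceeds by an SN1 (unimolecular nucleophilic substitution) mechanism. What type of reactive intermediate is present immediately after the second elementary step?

Step 1: Ionisation: the C–O σ-bond cleaves heterolytically; both bonding electrons depart with TsO⁻, leaving a secondary carbocation at the α-carbon.
Step 2: A hydride (H with its bonding pair) migrates from the adjacent isopropyl carbon to the cationic centre — a 1,2-hydride shift — upgrading the secondary cation to a tertiary one.
After step 2 the species present is a tertiary carbocation.

tertiary carbocation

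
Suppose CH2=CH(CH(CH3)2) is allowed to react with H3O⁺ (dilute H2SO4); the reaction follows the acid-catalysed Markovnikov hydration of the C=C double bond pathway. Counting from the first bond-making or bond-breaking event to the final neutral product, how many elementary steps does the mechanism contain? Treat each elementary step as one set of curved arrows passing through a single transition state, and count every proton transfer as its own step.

Step 1: The π electrons of the C=C bond attack a proton of H3O⁺; Markovnikov addition places the new C–H on the less-substituted alkene carbon, so the positive charge ends up on the more-substituted carbon — a secondary carbocation. H2O is released.
Step 2: Carbocation rearrangement: a 1,2-hydride shift from the adjacent isopropyl carbon converts the initially-formed secondary cation into the more stable tertiary cation.
Step 3: Nucleophilic capture of the cation by H2O produces the protonated alcohol (an oxonium ion).
Step 4: Proton transfer from the O–H of the oxonium ion to H2O completes the catalytic cycle and yields the alcohol.
Total: 4 elementary steps.

4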